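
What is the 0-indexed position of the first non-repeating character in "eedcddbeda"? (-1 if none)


Input: eedcddbeda
Character frequencies:
  'a': 1
  'b': 1
  'c': 1
  'd': 4
  'e': 3
Scanning left to right for freq == 1:
  Position 0 ('e'): freq=3, skip
  Position 1 ('e'): freq=3, skip
  Position 2 ('d'): freq=4, skip
  Position 3 ('c'): unique! => answer = 3

3


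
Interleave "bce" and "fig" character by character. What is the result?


Interleaving "bce" and "fig":
  Position 0: 'b' from first, 'f' from second => "bf"
  Position 1: 'c' from first, 'i' from second => "ci"
  Position 2: 'e' from first, 'g' from second => "eg"
Result: bfcieg

bfcieg


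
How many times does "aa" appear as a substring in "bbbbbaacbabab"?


Searching for "aa" in "bbbbbaacbabab"
Scanning each position:
  Position 0: "bb" => no
  Position 1: "bb" => no
  Position 2: "bb" => no
  Position 3: "bb" => no
  Position 4: "ba" => no
  Position 5: "aa" => MATCH
  Position 6: "ac" => no
  Position 7: "cb" => no
  Position 8: "ba" => no
  Position 9: "ab" => no
  Position 10: "ba" => no
  Position 11: "ab" => no
Total occurrences: 1

1


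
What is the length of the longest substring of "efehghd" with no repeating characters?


Input: "efehghd"
Sliding window (track last position of each char):
  Position 0 ('e'): window [0,0] length 1 -- new best
  Position 1 ('f'): window [0,1] length 2 -- new best
  Position 2 ('e'): repeat (last at 0), move window start to 1
  Position 2 ('e'): window [1,2] length 2
  Position 3 ('h'): window [1,3] length 3 -- new best
  Position 4 ('g'): window [1,4] length 4 -- new best
  Position 5 ('h'): repeat (last at 3), move window start to 4
  Position 5 ('h'): window [4,5] length 2
  Position 6 ('d'): window [4,6] length 3
Longest substring with no repeats: "fehg" with length 4

4


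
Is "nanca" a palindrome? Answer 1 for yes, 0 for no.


Input: nanca
Reversed: acnan
  Compare pos 0 ('n') with pos 4 ('a'): MISMATCH
  Compare pos 1 ('a') with pos 3 ('c'): MISMATCH
Result: not a palindrome

0


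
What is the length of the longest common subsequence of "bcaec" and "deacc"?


LCS of "bcaec" and "deacc"
DP table:
           d    e    a    c    c
      0    0    0    0    0    0
  b   0    0    0    0    0    0
  c   0    0    0    0    1    1
  a   0    0    0    1    1    1
  e   0    0    1    1    1    1
  c   0    0    1    1    2    2
LCS length = dp[5][5] = 2

2


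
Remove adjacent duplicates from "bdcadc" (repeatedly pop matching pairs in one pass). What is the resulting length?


Input: bdcadc
Stack-based adjacent duplicate removal:
  Read 'b': push. Stack: b
  Read 'd': push. Stack: bd
  Read 'c': push. Stack: bdc
  Read 'a': push. Stack: bdca
  Read 'd': push. Stack: bdcad
  Read 'c': push. Stack: bdcadc
Final stack: "bdcadc" (length 6)

6


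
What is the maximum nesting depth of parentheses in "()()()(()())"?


Input: "()()()(()())"
Tracking depth:
  Position 0 '(': depth becomes 1
  Position 1 ')': depth becomes 0
  Position 2 '(': depth becomes 1
  Position 3 ')': depth becomes 0
  Position 4 '(': depth becomes 1
  Position 5 ')': depth becomes 0
  Position 6 '(': depth becomes 1
  Position 7 '(': depth becomes 2
  Position 8 ')': depth becomes 1
  Position 9 '(': depth becomes 2
  Position 10 ')': depth becomes 1
  Position 11 ')': depth becomes 0
Maximum depth reached: 2

2


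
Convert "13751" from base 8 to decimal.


Input: "13751" in base 8
Positional expansion:
  Digit '1' (value 1) x 8^4 = 4096
  Digit '3' (value 3) x 8^3 = 1536
  Digit '7' (value 7) x 8^2 = 448
  Digit '5' (value 5) x 8^1 = 40
  Digit '1' (value 1) x 8^0 = 1
Sum = 6121

6121


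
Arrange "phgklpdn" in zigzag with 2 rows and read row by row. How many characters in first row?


Zigzag "phgklpdn" into 2 rows:
Placing characters:
  'p' => row 0
  'h' => row 1
  'g' => row 0
  'k' => row 1
  'l' => row 0
  'p' => row 1
  'd' => row 0
  'n' => row 1
Rows:
  Row 0: "pgld"
  Row 1: "hkpn"
First row length: 4

4


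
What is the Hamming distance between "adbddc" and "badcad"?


Comparing "adbddc" and "badcad" position by position:
  Position 0: 'a' vs 'b' => differ
  Position 1: 'd' vs 'a' => differ
  Position 2: 'b' vs 'd' => differ
  Position 3: 'd' vs 'c' => differ
  Position 4: 'd' vs 'a' => differ
  Position 5: 'c' vs 'd' => differ
Total differences (Hamming distance): 6

6


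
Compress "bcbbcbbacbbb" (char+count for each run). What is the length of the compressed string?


Input: bcbbcbbacbbb
Runs:
  'b' x 1 => "b1"
  'c' x 1 => "c1"
  'b' x 2 => "b2"
  'c' x 1 => "c1"
  'b' x 2 => "b2"
  'a' x 1 => "a1"
  'c' x 1 => "c1"
  'b' x 3 => "b3"
Compressed: "b1c1b2c1b2a1c1b3"
Compressed length: 16

16


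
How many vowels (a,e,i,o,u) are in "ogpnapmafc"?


Input: ogpnapmafc
Checking each character:
  'o' at position 0: vowel (running total: 1)
  'g' at position 1: consonant
  'p' at position 2: consonant
  'n' at position 3: consonant
  'a' at position 4: vowel (running total: 2)
  'p' at position 5: consonant
  'm' at position 6: consonant
  'a' at position 7: vowel (running total: 3)
  'f' at position 8: consonant
  'c' at position 9: consonant
Total vowels: 3

3


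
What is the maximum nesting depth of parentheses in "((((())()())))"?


Input: "((((())()())))"
Tracking depth:
  Position 0 '(': depth becomes 1
  Position 1 '(': depth becomes 2
  Position 2 '(': depth becomes 3
  Position 3 '(': depth becomes 4
  Position 4 '(': depth becomes 5
  Position 5 ')': depth becomes 4
  Position 6 ')': depth becomes 3
  Position 7 '(': depth becomes 4
  Position 8 ')': depth becomes 3
  Position 9 '(': depth becomes 4
  Position 10 ')': depth becomes 3
  Position 11 ')': depth becomes 2
  Position 12 ')': depth becomes 1
  Position 13 ')': depth becomes 0
Maximum depth reached: 5

5


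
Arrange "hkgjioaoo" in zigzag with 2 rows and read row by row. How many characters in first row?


Zigzag "hkgjioaoo" into 2 rows:
Placing characters:
  'h' => row 0
  'k' => row 1
  'g' => row 0
  'j' => row 1
  'i' => row 0
  'o' => row 1
  'a' => row 0
  'o' => row 1
  'o' => row 0
Rows:
  Row 0: "hgiao"
  Row 1: "kjoo"
First row length: 5

5


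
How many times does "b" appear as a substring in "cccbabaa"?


Searching for "b" in "cccbabaa"
Scanning each position:
  Position 0: "c" => no
  Position 1: "c" => no
  Position 2: "c" => no
  Position 3: "b" => MATCH
  Position 4: "a" => no
  Position 5: "b" => MATCH
  Position 6: "a" => no
  Position 7: "a" => no
Total occurrences: 2

2


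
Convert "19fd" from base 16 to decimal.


Input: "19fd" in base 16
Positional expansion:
  Digit '1' (value 1) x 16^3 = 4096
  Digit '9' (value 9) x 16^2 = 2304
  Digit 'f' (value 15) x 16^1 = 240
  Digit 'd' (value 13) x 16^0 = 13
Sum = 6653

6653


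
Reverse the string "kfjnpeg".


Input: kfjnpeg
Reading characters right to left:
  Position 6: 'g'
  Position 5: 'e'
  Position 4: 'p'
  Position 3: 'n'
  Position 2: 'j'
  Position 1: 'f'
  Position 0: 'k'
Reversed: gepnjfk

gepnjfk


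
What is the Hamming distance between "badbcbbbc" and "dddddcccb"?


Comparing "badbcbbbc" and "dddddcccb" position by position:
  Position 0: 'b' vs 'd' => differ
  Position 1: 'a' vs 'd' => differ
  Position 2: 'd' vs 'd' => same
  Position 3: 'b' vs 'd' => differ
  Position 4: 'c' vs 'd' => differ
  Position 5: 'b' vs 'c' => differ
  Position 6: 'b' vs 'c' => differ
  Position 7: 'b' vs 'c' => differ
  Position 8: 'c' vs 'b' => differ
Total differences (Hamming distance): 8

8


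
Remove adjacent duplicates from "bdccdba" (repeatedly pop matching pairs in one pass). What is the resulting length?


Input: bdccdba
Stack-based adjacent duplicate removal:
  Read 'b': push. Stack: b
  Read 'd': push. Stack: bd
  Read 'c': push. Stack: bdc
  Read 'c': matches stack top 'c' => pop. Stack: bd
  Read 'd': matches stack top 'd' => pop. Stack: b
  Read 'b': matches stack top 'b' => pop. Stack: (empty)
  Read 'a': push. Stack: a
Final stack: "a" (length 1)

1


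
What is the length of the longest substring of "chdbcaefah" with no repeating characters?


Input: "chdbcaefah"
Sliding window (track last position of each char):
  Position 0 ('c'): window [0,0] length 1 -- new best
  Position 1 ('h'): window [0,1] length 2 -- new best
  Position 2 ('d'): window [0,2] length 3 -- new best
  Position 3 ('b'): window [0,3] length 4 -- new best
  Position 4 ('c'): repeat (last at 0), move window start to 1
  Position 4 ('c'): window [1,4] length 4
  Position 5 ('a'): window [1,5] length 5 -- new best
  Position 6 ('e'): window [1,6] length 6 -- new best
  Position 7 ('f'): window [1,7] length 7 -- new best
  Position 8 ('a'): repeat (last at 5), move window start to 6
  Position 8 ('a'): window [6,8] length 3
  Position 9 ('h'): window [6,9] length 4
Longest substring with no repeats: "hdbcaef" with length 7

7


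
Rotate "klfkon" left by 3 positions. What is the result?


Input: "klfkon", rotate left by 3
First 3 characters: "klf"
Remaining characters: "kon"
Concatenate remaining + first: "kon" + "klf" = "konklf"

konklf


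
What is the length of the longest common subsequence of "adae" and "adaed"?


LCS of "adae" and "adaed"
DP table:
           a    d    a    e    d
      0    0    0    0    0    0
  a   0    1    1    1    1    1
  d   0    1    2    2    2    2
  a   0    1    2    3    3    3
  e   0    1    2    3    4    4
LCS length = dp[4][5] = 4

4


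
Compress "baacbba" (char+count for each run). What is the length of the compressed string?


Input: baacbba
Runs:
  'b' x 1 => "b1"
  'a' x 2 => "a2"
  'c' x 1 => "c1"
  'b' x 2 => "b2"
  'a' x 1 => "a1"
Compressed: "b1a2c1b2a1"
Compressed length: 10

10


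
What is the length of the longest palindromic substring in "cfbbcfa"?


Input: "cfbbcfa"
Checking substrings for palindromes:
  [2:4] "bb" (len 2) => palindrome
Longest palindromic substring: "bb" with length 2

2


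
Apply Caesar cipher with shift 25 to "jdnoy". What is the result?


Caesar cipher: shift "jdnoy" by 25
  'j' (pos 9) + 25 = pos 8 = 'i'
  'd' (pos 3) + 25 = pos 2 = 'c'
  'n' (pos 13) + 25 = pos 12 = 'm'
  'o' (pos 14) + 25 = pos 13 = 'n'
  'y' (pos 24) + 25 = pos 23 = 'x'
Result: icmnx

icmnx


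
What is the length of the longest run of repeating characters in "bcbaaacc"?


Input: "bcbaaacc"
Scanning for longest run:
  Position 1 ('c'): new char, reset run to 1
  Position 2 ('b'): new char, reset run to 1
  Position 3 ('a'): new char, reset run to 1
  Position 4 ('a'): continues run of 'a', length=2
  Position 5 ('a'): continues run of 'a', length=3
  Position 6 ('c'): new char, reset run to 1
  Position 7 ('c'): continues run of 'c', length=2
Longest run: 'a' with length 3

3


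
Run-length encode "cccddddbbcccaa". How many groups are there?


Input: cccddddbbcccaa
Scanning for consecutive runs:
  Group 1: 'c' x 3 (positions 0-2)
  Group 2: 'd' x 4 (positions 3-6)
  Group 3: 'b' x 2 (positions 7-8)
  Group 4: 'c' x 3 (positions 9-11)
  Group 5: 'a' x 2 (positions 12-13)
Total groups: 5

5


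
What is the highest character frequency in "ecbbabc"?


Input: ecbbabc
Character counts:
  'a': 1
  'b': 3
  'c': 2
  'e': 1
Maximum frequency: 3

3


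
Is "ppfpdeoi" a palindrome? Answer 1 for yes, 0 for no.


Input: ppfpdeoi
Reversed: ioedpfpp
  Compare pos 0 ('p') with pos 7 ('i'): MISMATCH
  Compare pos 1 ('p') with pos 6 ('o'): MISMATCH
  Compare pos 2 ('f') with pos 5 ('e'): MISMATCH
  Compare pos 3 ('p') with pos 4 ('d'): MISMATCH
Result: not a palindrome

0


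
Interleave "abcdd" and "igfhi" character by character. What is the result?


Interleaving "abcdd" and "igfhi":
  Position 0: 'a' from first, 'i' from second => "ai"
  Position 1: 'b' from first, 'g' from second => "bg"
  Position 2: 'c' from first, 'f' from second => "cf"
  Position 3: 'd' from first, 'h' from second => "dh"
  Position 4: 'd' from first, 'i' from second => "di"
Result: aibgcfdhdi

aibgcfdhdi


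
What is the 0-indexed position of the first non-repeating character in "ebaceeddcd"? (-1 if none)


Input: ebaceeddcd
Character frequencies:
  'a': 1
  'b': 1
  'c': 2
  'd': 3
  'e': 3
Scanning left to right for freq == 1:
  Position 0 ('e'): freq=3, skip
  Position 1 ('b'): unique! => answer = 1

1


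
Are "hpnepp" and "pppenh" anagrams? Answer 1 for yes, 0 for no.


Strings: "hpnepp", "pppenh"
Sorted first:  ehnppp
Sorted second: ehnppp
Sorted forms match => anagrams

1


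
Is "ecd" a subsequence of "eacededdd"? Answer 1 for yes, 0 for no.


Check if "ecd" is a subsequence of "eacededdd"
Greedy scan:
  Position 0 ('e'): matches sub[0] = 'e'
  Position 1 ('a'): no match needed
  Position 2 ('c'): matches sub[1] = 'c'
  Position 3 ('e'): no match needed
  Position 4 ('d'): matches sub[2] = 'd'
  Position 5 ('e'): no match needed
  Position 6 ('d'): no match needed
  Position 7 ('d'): no match needed
  Position 8 ('d'): no match needed
All 3 characters matched => is a subsequence

1


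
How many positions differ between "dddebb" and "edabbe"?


Comparing "dddebb" and "edabbe" position by position:
  Position 0: 'd' vs 'e' => DIFFER
  Position 1: 'd' vs 'd' => same
  Position 2: 'd' vs 'a' => DIFFER
  Position 3: 'e' vs 'b' => DIFFER
  Position 4: 'b' vs 'b' => same
  Position 5: 'b' vs 'e' => DIFFER
Positions that differ: 4

4


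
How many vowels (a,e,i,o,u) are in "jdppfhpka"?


Input: jdppfhpka
Checking each character:
  'j' at position 0: consonant
  'd' at position 1: consonant
  'p' at position 2: consonant
  'p' at position 3: consonant
  'f' at position 4: consonant
  'h' at position 5: consonant
  'p' at position 6: consonant
  'k' at position 7: consonant
  'a' at position 8: vowel (running total: 1)
Total vowels: 1

1


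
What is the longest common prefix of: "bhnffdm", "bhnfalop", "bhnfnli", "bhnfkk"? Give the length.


Words: bhnffdm, bhnfalop, bhnfnli, bhnfkk
  Position 0: all 'b' => match
  Position 1: all 'h' => match
  Position 2: all 'n' => match
  Position 3: all 'f' => match
  Position 4: ('f', 'a', 'n', 'k') => mismatch, stop
LCP = "bhnf" (length 4)

4


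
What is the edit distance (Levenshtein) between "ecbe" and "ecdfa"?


Computing edit distance: "ecbe" -> "ecdfa"
DP table:
           e    c    d    f    a
      0    1    2    3    4    5
  e   1    0    1    2    3    4
  c   2    1    0    1    2    3
  b   3    2    1    1    2    3
  e   4    3    2    2    2    3
Edit distance = dp[4][5] = 3

3


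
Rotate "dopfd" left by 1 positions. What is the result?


Input: "dopfd", rotate left by 1
First 1 characters: "d"
Remaining characters: "opfd"
Concatenate remaining + first: "opfd" + "d" = "opfdd"

opfdd


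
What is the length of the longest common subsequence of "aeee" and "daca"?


LCS of "aeee" and "daca"
DP table:
           d    a    c    a
      0    0    0    0    0
  a   0    0    1    1    1
  e   0    0    1    1    1
  e   0    0    1    1    1
  e   0    0    1    1    1
LCS length = dp[4][4] = 1

1


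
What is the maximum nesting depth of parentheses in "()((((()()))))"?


Input: "()((((()()))))"
Tracking depth:
  Position 0 '(': depth becomes 1
  Position 1 ')': depth becomes 0
  Position 2 '(': depth becomes 1
  Position 3 '(': depth becomes 2
  Position 4 '(': depth becomes 3
  Position 5 '(': depth becomes 4
  Position 6 '(': depth becomes 5
  Position 7 ')': depth becomes 4
  Position 8 '(': depth becomes 5
  Position 9 ')': depth becomes 4
  Position 10 ')': depth becomes 3
  Position 11 ')': depth becomes 2
  Position 12 ')': depth becomes 1
  Position 13 ')': depth becomes 0
Maximum depth reached: 5

5


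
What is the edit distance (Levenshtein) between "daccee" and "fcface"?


Computing edit distance: "daccee" -> "fcface"
DP table:
           f    c    f    a    c    e
      0    1    2    3    4    5    6
  d   1    1    2    3    4    5    6
  a   2    2    2    3    3    4    5
  c   3    3    2    3    4    3    4
  c   4    4    3    3    4    4    4
  e   5    5    4    4    4    5    4
  e   6    6    5    5    5    5    5
Edit distance = dp[6][6] = 5

5


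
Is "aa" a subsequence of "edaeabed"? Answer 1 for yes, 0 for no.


Check if "aa" is a subsequence of "edaeabed"
Greedy scan:
  Position 0 ('e'): no match needed
  Position 1 ('d'): no match needed
  Position 2 ('a'): matches sub[0] = 'a'
  Position 3 ('e'): no match needed
  Position 4 ('a'): matches sub[1] = 'a'
  Position 5 ('b'): no match needed
  Position 6 ('e'): no match needed
  Position 7 ('d'): no match needed
All 2 characters matched => is a subsequence

1


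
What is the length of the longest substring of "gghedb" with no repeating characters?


Input: "gghedb"
Sliding window (track last position of each char):
  Position 0 ('g'): window [0,0] length 1 -- new best
  Position 1 ('g'): repeat (last at 0), move window start to 1
  Position 1 ('g'): window [1,1] length 1
  Position 2 ('h'): window [1,2] length 2 -- new best
  Position 3 ('e'): window [1,3] length 3 -- new best
  Position 4 ('d'): window [1,4] length 4 -- new best
  Position 5 ('b'): window [1,5] length 5 -- new best
Longest substring with no repeats: "ghedb" with length 5

5


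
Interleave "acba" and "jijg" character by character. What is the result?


Interleaving "acba" and "jijg":
  Position 0: 'a' from first, 'j' from second => "aj"
  Position 1: 'c' from first, 'i' from second => "ci"
  Position 2: 'b' from first, 'j' from second => "bj"
  Position 3: 'a' from first, 'g' from second => "ag"
Result: ajcibjag

ajcibjag


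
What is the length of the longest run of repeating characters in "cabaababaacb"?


Input: "cabaababaacb"
Scanning for longest run:
  Position 1 ('a'): new char, reset run to 1
  Position 2 ('b'): new char, reset run to 1
  Position 3 ('a'): new char, reset run to 1
  Position 4 ('a'): continues run of 'a', length=2
  Position 5 ('b'): new char, reset run to 1
  Position 6 ('a'): new char, reset run to 1
  Position 7 ('b'): new char, reset run to 1
  Position 8 ('a'): new char, reset run to 1
  Position 9 ('a'): continues run of 'a', length=2
  Position 10 ('c'): new char, reset run to 1
  Position 11 ('b'): new char, reset run to 1
Longest run: 'a' with length 2

2


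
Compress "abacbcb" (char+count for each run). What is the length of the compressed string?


Input: abacbcb
Runs:
  'a' x 1 => "a1"
  'b' x 1 => "b1"
  'a' x 1 => "a1"
  'c' x 1 => "c1"
  'b' x 1 => "b1"
  'c' x 1 => "c1"
  'b' x 1 => "b1"
Compressed: "a1b1a1c1b1c1b1"
Compressed length: 14

14


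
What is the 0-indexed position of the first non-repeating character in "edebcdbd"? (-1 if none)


Input: edebcdbd
Character frequencies:
  'b': 2
  'c': 1
  'd': 3
  'e': 2
Scanning left to right for freq == 1:
  Position 0 ('e'): freq=2, skip
  Position 1 ('d'): freq=3, skip
  Position 2 ('e'): freq=2, skip
  Position 3 ('b'): freq=2, skip
  Position 4 ('c'): unique! => answer = 4

4


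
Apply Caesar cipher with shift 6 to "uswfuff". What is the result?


Caesar cipher: shift "uswfuff" by 6
  'u' (pos 20) + 6 = pos 0 = 'a'
  's' (pos 18) + 6 = pos 24 = 'y'
  'w' (pos 22) + 6 = pos 2 = 'c'
  'f' (pos 5) + 6 = pos 11 = 'l'
  'u' (pos 20) + 6 = pos 0 = 'a'
  'f' (pos 5) + 6 = pos 11 = 'l'
  'f' (pos 5) + 6 = pos 11 = 'l'
Result: ayclall

ayclall


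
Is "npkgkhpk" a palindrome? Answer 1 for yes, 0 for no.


Input: npkgkhpk
Reversed: kphkgkpn
  Compare pos 0 ('n') with pos 7 ('k'): MISMATCH
  Compare pos 1 ('p') with pos 6 ('p'): match
  Compare pos 2 ('k') with pos 5 ('h'): MISMATCH
  Compare pos 3 ('g') with pos 4 ('k'): MISMATCH
Result: not a palindrome

0


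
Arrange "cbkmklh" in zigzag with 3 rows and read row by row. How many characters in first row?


Zigzag "cbkmklh" into 3 rows:
Placing characters:
  'c' => row 0
  'b' => row 1
  'k' => row 2
  'm' => row 1
  'k' => row 0
  'l' => row 1
  'h' => row 2
Rows:
  Row 0: "ck"
  Row 1: "bml"
  Row 2: "kh"
First row length: 2

2


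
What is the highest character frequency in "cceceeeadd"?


Input: cceceeeadd
Character counts:
  'a': 1
  'c': 3
  'd': 2
  'e': 4
Maximum frequency: 4

4


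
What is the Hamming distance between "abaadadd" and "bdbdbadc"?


Comparing "abaadadd" and "bdbdbadc" position by position:
  Position 0: 'a' vs 'b' => differ
  Position 1: 'b' vs 'd' => differ
  Position 2: 'a' vs 'b' => differ
  Position 3: 'a' vs 'd' => differ
  Position 4: 'd' vs 'b' => differ
  Position 5: 'a' vs 'a' => same
  Position 6: 'd' vs 'd' => same
  Position 7: 'd' vs 'c' => differ
Total differences (Hamming distance): 6

6


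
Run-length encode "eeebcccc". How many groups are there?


Input: eeebcccc
Scanning for consecutive runs:
  Group 1: 'e' x 3 (positions 0-2)
  Group 2: 'b' x 1 (positions 3-3)
  Group 3: 'c' x 4 (positions 4-7)
Total groups: 3

3


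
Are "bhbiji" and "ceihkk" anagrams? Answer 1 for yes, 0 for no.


Strings: "bhbiji", "ceihkk"
Sorted first:  bbhiij
Sorted second: cehikk
Differ at position 0: 'b' vs 'c' => not anagrams

0


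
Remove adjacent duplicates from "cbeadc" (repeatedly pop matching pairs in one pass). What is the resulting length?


Input: cbeadc
Stack-based adjacent duplicate removal:
  Read 'c': push. Stack: c
  Read 'b': push. Stack: cb
  Read 'e': push. Stack: cbe
  Read 'a': push. Stack: cbea
  Read 'd': push. Stack: cbead
  Read 'c': push. Stack: cbeadc
Final stack: "cbeadc" (length 6)

6


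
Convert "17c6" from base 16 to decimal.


Input: "17c6" in base 16
Positional expansion:
  Digit '1' (value 1) x 16^3 = 4096
  Digit '7' (value 7) x 16^2 = 1792
  Digit 'c' (value 12) x 16^1 = 192
  Digit '6' (value 6) x 16^0 = 6
Sum = 6086

6086


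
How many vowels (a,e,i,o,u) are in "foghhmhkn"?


Input: foghhmhkn
Checking each character:
  'f' at position 0: consonant
  'o' at position 1: vowel (running total: 1)
  'g' at position 2: consonant
  'h' at position 3: consonant
  'h' at position 4: consonant
  'm' at position 5: consonant
  'h' at position 6: consonant
  'k' at position 7: consonant
  'n' at position 8: consonant
Total vowels: 1

1


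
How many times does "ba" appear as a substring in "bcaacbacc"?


Searching for "ba" in "bcaacbacc"
Scanning each position:
  Position 0: "bc" => no
  Position 1: "ca" => no
  Position 2: "aa" => no
  Position 3: "ac" => no
  Position 4: "cb" => no
  Position 5: "ba" => MATCH
  Position 6: "ac" => no
  Position 7: "cc" => no
Total occurrences: 1

1


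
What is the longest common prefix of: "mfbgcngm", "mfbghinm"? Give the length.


Words: mfbgcngm, mfbghinm
  Position 0: all 'm' => match
  Position 1: all 'f' => match
  Position 2: all 'b' => match
  Position 3: all 'g' => match
  Position 4: ('c', 'h') => mismatch, stop
LCP = "mfbg" (length 4)

4


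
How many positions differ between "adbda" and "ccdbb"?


Comparing "adbda" and "ccdbb" position by position:
  Position 0: 'a' vs 'c' => DIFFER
  Position 1: 'd' vs 'c' => DIFFER
  Position 2: 'b' vs 'd' => DIFFER
  Position 3: 'd' vs 'b' => DIFFER
  Position 4: 'a' vs 'b' => DIFFER
Positions that differ: 5

5


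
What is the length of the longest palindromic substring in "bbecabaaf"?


Input: "bbecabaaf"
Checking substrings for palindromes:
  [4:7] "aba" (len 3) => palindrome
  [0:2] "bb" (len 2) => palindrome
  [6:8] "aa" (len 2) => palindrome
Longest palindromic substring: "aba" with length 3

3


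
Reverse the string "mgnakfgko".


Input: mgnakfgko
Reading characters right to left:
  Position 8: 'o'
  Position 7: 'k'
  Position 6: 'g'
  Position 5: 'f'
  Position 4: 'k'
  Position 3: 'a'
  Position 2: 'n'
  Position 1: 'g'
  Position 0: 'm'
Reversed: okgfkangm

okgfkangm


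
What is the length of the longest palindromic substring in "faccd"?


Input: "faccd"
Checking substrings for palindromes:
  [2:4] "cc" (len 2) => palindrome
Longest palindromic substring: "cc" with length 2

2


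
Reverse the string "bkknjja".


Input: bkknjja
Reading characters right to left:
  Position 6: 'a'
  Position 5: 'j'
  Position 4: 'j'
  Position 3: 'n'
  Position 2: 'k'
  Position 1: 'k'
  Position 0: 'b'
Reversed: ajjnkkb

ajjnkkb


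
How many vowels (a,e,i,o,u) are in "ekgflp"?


Input: ekgflp
Checking each character:
  'e' at position 0: vowel (running total: 1)
  'k' at position 1: consonant
  'g' at position 2: consonant
  'f' at position 3: consonant
  'l' at position 4: consonant
  'p' at position 5: consonant
Total vowels: 1

1


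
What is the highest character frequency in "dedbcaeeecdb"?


Input: dedbcaeeecdb
Character counts:
  'a': 1
  'b': 2
  'c': 2
  'd': 3
  'e': 4
Maximum frequency: 4

4


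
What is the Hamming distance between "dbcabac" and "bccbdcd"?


Comparing "dbcabac" and "bccbdcd" position by position:
  Position 0: 'd' vs 'b' => differ
  Position 1: 'b' vs 'c' => differ
  Position 2: 'c' vs 'c' => same
  Position 3: 'a' vs 'b' => differ
  Position 4: 'b' vs 'd' => differ
  Position 5: 'a' vs 'c' => differ
  Position 6: 'c' vs 'd' => differ
Total differences (Hamming distance): 6

6


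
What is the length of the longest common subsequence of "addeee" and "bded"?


LCS of "addeee" and "bded"
DP table:
           b    d    e    d
      0    0    0    0    0
  a   0    0    0    0    0
  d   0    0    1    1    1
  d   0    0    1    1    2
  e   0    0    1    2    2
  e   0    0    1    2    2
  e   0    0    1    2    2
LCS length = dp[6][4] = 2

2


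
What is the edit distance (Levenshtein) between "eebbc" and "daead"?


Computing edit distance: "eebbc" -> "daead"
DP table:
           d    a    e    a    d
      0    1    2    3    4    5
  e   1    1    2    2    3    4
  e   2    2    2    2    3    4
  b   3    3    3    3    3    4
  b   4    4    4    4    4    4
  c   5    5    5    5    5    5
Edit distance = dp[5][5] = 5

5


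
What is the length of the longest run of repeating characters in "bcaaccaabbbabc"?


Input: "bcaaccaabbbabc"
Scanning for longest run:
  Position 1 ('c'): new char, reset run to 1
  Position 2 ('a'): new char, reset run to 1
  Position 3 ('a'): continues run of 'a', length=2
  Position 4 ('c'): new char, reset run to 1
  Position 5 ('c'): continues run of 'c', length=2
  Position 6 ('a'): new char, reset run to 1
  Position 7 ('a'): continues run of 'a', length=2
  Position 8 ('b'): new char, reset run to 1
  Position 9 ('b'): continues run of 'b', length=2
  Position 10 ('b'): continues run of 'b', length=3
  Position 11 ('a'): new char, reset run to 1
  Position 12 ('b'): new char, reset run to 1
  Position 13 ('c'): new char, reset run to 1
Longest run: 'b' with length 3

3


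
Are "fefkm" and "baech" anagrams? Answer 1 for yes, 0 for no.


Strings: "fefkm", "baech"
Sorted first:  effkm
Sorted second: abceh
Differ at position 0: 'e' vs 'a' => not anagrams

0


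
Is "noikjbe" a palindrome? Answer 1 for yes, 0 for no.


Input: noikjbe
Reversed: ebjkion
  Compare pos 0 ('n') with pos 6 ('e'): MISMATCH
  Compare pos 1 ('o') with pos 5 ('b'): MISMATCH
  Compare pos 2 ('i') with pos 4 ('j'): MISMATCH
Result: not a palindrome

0


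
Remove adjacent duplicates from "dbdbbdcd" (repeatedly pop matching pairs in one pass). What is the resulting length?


Input: dbdbbdcd
Stack-based adjacent duplicate removal:
  Read 'd': push. Stack: d
  Read 'b': push. Stack: db
  Read 'd': push. Stack: dbd
  Read 'b': push. Stack: dbdb
  Read 'b': matches stack top 'b' => pop. Stack: dbd
  Read 'd': matches stack top 'd' => pop. Stack: db
  Read 'c': push. Stack: dbc
  Read 'd': push. Stack: dbcd
Final stack: "dbcd" (length 4)

4


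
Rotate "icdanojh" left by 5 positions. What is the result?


Input: "icdanojh", rotate left by 5
First 5 characters: "icdan"
Remaining characters: "ojh"
Concatenate remaining + first: "ojh" + "icdan" = "ojhicdan"

ojhicdan


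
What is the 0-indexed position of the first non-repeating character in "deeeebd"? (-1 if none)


Input: deeeebd
Character frequencies:
  'b': 1
  'd': 2
  'e': 4
Scanning left to right for freq == 1:
  Position 0 ('d'): freq=2, skip
  Position 1 ('e'): freq=4, skip
  Position 2 ('e'): freq=4, skip
  Position 3 ('e'): freq=4, skip
  Position 4 ('e'): freq=4, skip
  Position 5 ('b'): unique! => answer = 5

5


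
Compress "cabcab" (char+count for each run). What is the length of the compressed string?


Input: cabcab
Runs:
  'c' x 1 => "c1"
  'a' x 1 => "a1"
  'b' x 1 => "b1"
  'c' x 1 => "c1"
  'a' x 1 => "a1"
  'b' x 1 => "b1"
Compressed: "c1a1b1c1a1b1"
Compressed length: 12

12


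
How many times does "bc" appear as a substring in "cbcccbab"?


Searching for "bc" in "cbcccbab"
Scanning each position:
  Position 0: "cb" => no
  Position 1: "bc" => MATCH
  Position 2: "cc" => no
  Position 3: "cc" => no
  Position 4: "cb" => no
  Position 5: "ba" => no
  Position 6: "ab" => no
Total occurrences: 1

1


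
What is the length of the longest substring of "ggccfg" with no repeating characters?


Input: "ggccfg"
Sliding window (track last position of each char):
  Position 0 ('g'): window [0,0] length 1 -- new best
  Position 1 ('g'): repeat (last at 0), move window start to 1
  Position 1 ('g'): window [1,1] length 1
  Position 2 ('c'): window [1,2] length 2 -- new best
  Position 3 ('c'): repeat (last at 2), move window start to 3
  Position 3 ('c'): window [3,3] length 1
  Position 4 ('f'): window [3,4] length 2
  Position 5 ('g'): window [3,5] length 3 -- new best
Longest substring with no repeats: "cfg" with length 3

3


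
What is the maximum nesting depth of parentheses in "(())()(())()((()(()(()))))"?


Input: "(())()(())()((()(()(()))))"
Tracking depth:
  Position 0 '(': depth becomes 1
  Position 1 '(': depth becomes 2
  Position 2 ')': depth becomes 1
  Position 3 ')': depth becomes 0
  Position 4 '(': depth becomes 1
  Position 5 ')': depth becomes 0
  Position 6 '(': depth becomes 1
  Position 7 '(': depth becomes 2
  Position 8 ')': depth becomes 1
  Position 9 ')': depth becomes 0
  Position 10 '(': depth becomes 1
  Position 11 ')': depth becomes 0
  Position 12 '(': depth becomes 1
  Position 13 '(': depth becomes 2
  Position 14 '(': depth becomes 3
  Position 15 ')': depth becomes 2
  Position 16 '(': depth becomes 3
  Position 17 '(': depth becomes 4
  Position 18 ')': depth becomes 3
  Position 19 '(': depth becomes 4
  Position 20 '(': depth becomes 5
  Position 21 ')': depth becomes 4
  Position 22 ')': depth becomes 3
  Position 23 ')': depth becomes 2
  Position 24 ')': depth becomes 1
  Position 25 ')': depth becomes 0
Maximum depth reached: 5

5


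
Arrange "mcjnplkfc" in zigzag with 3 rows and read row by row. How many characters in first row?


Zigzag "mcjnplkfc" into 3 rows:
Placing characters:
  'm' => row 0
  'c' => row 1
  'j' => row 2
  'n' => row 1
  'p' => row 0
  'l' => row 1
  'k' => row 2
  'f' => row 1
  'c' => row 0
Rows:
  Row 0: "mpc"
  Row 1: "cnlf"
  Row 2: "jk"
First row length: 3

3


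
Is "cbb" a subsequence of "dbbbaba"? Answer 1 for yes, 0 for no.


Check if "cbb" is a subsequence of "dbbbaba"
Greedy scan:
  Position 0 ('d'): no match needed
  Position 1 ('b'): no match needed
  Position 2 ('b'): no match needed
  Position 3 ('b'): no match needed
  Position 4 ('a'): no match needed
  Position 5 ('b'): no match needed
  Position 6 ('a'): no match needed
Only matched 0/3 characters => not a subsequence

0


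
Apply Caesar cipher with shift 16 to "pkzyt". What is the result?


Caesar cipher: shift "pkzyt" by 16
  'p' (pos 15) + 16 = pos 5 = 'f'
  'k' (pos 10) + 16 = pos 0 = 'a'
  'z' (pos 25) + 16 = pos 15 = 'p'
  'y' (pos 24) + 16 = pos 14 = 'o'
  't' (pos 19) + 16 = pos 9 = 'j'
Result: fapoj

fapoj


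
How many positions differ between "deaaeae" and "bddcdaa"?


Comparing "deaaeae" and "bddcdaa" position by position:
  Position 0: 'd' vs 'b' => DIFFER
  Position 1: 'e' vs 'd' => DIFFER
  Position 2: 'a' vs 'd' => DIFFER
  Position 3: 'a' vs 'c' => DIFFER
  Position 4: 'e' vs 'd' => DIFFER
  Position 5: 'a' vs 'a' => same
  Position 6: 'e' vs 'a' => DIFFER
Positions that differ: 6

6


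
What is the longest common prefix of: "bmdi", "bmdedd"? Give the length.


Words: bmdi, bmdedd
  Position 0: all 'b' => match
  Position 1: all 'm' => match
  Position 2: all 'd' => match
  Position 3: ('i', 'e') => mismatch, stop
LCP = "bmd" (length 3)

3


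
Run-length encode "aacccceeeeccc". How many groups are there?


Input: aacccceeeeccc
Scanning for consecutive runs:
  Group 1: 'a' x 2 (positions 0-1)
  Group 2: 'c' x 4 (positions 2-5)
  Group 3: 'e' x 4 (positions 6-9)
  Group 4: 'c' x 3 (positions 10-12)
Total groups: 4

4


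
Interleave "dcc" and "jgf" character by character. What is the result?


Interleaving "dcc" and "jgf":
  Position 0: 'd' from first, 'j' from second => "dj"
  Position 1: 'c' from first, 'g' from second => "cg"
  Position 2: 'c' from first, 'f' from second => "cf"
Result: djcgcf

djcgcf


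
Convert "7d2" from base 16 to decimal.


Input: "7d2" in base 16
Positional expansion:
  Digit '7' (value 7) x 16^2 = 1792
  Digit 'd' (value 13) x 16^1 = 208
  Digit '2' (value 2) x 16^0 = 2
Sum = 2002

2002


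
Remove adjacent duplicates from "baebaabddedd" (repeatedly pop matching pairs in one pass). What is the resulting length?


Input: baebaabddedd
Stack-based adjacent duplicate removal:
  Read 'b': push. Stack: b
  Read 'a': push. Stack: ba
  Read 'e': push. Stack: bae
  Read 'b': push. Stack: baeb
  Read 'a': push. Stack: baeba
  Read 'a': matches stack top 'a' => pop. Stack: baeb
  Read 'b': matches stack top 'b' => pop. Stack: bae
  Read 'd': push. Stack: baed
  Read 'd': matches stack top 'd' => pop. Stack: bae
  Read 'e': matches stack top 'e' => pop. Stack: ba
  Read 'd': push. Stack: bad
  Read 'd': matches stack top 'd' => pop. Stack: ba
Final stack: "ba" (length 2)

2


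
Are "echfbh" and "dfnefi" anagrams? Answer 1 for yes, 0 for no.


Strings: "echfbh", "dfnefi"
Sorted first:  bcefhh
Sorted second: deffin
Differ at position 0: 'b' vs 'd' => not anagrams

0


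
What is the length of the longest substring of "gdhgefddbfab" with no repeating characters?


Input: "gdhgefddbfab"
Sliding window (track last position of each char):
  Position 0 ('g'): window [0,0] length 1 -- new best
  Position 1 ('d'): window [0,1] length 2 -- new best
  Position 2 ('h'): window [0,2] length 3 -- new best
  Position 3 ('g'): repeat (last at 0), move window start to 1
  Position 3 ('g'): window [1,3] length 3
  Position 4 ('e'): window [1,4] length 4 -- new best
  Position 5 ('f'): window [1,5] length 5 -- new best
  Position 6 ('d'): repeat (last at 1), move window start to 2
  Position 6 ('d'): window [2,6] length 5
  Position 7 ('d'): repeat (last at 6), move window start to 7
  Position 7 ('d'): window [7,7] length 1
  Position 8 ('b'): window [7,8] length 2
  Position 9 ('f'): window [7,9] length 3
  Position 10 ('a'): window [7,10] length 4
  Position 11 ('b'): repeat (last at 8), move window start to 9
  Position 11 ('b'): window [9,11] length 3
Longest substring with no repeats: "dhgef" with length 5

5


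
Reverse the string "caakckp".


Input: caakckp
Reading characters right to left:
  Position 6: 'p'
  Position 5: 'k'
  Position 4: 'c'
  Position 3: 'k'
  Position 2: 'a'
  Position 1: 'a'
  Position 0: 'c'
Reversed: pkckaac

pkckaac


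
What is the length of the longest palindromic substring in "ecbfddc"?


Input: "ecbfddc"
Checking substrings for palindromes:
  [4:6] "dd" (len 2) => palindrome
Longest palindromic substring: "dd" with length 2

2


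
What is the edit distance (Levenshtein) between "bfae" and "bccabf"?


Computing edit distance: "bfae" -> "bccabf"
DP table:
           b    c    c    a    b    f
      0    1    2    3    4    5    6
  b   1    0    1    2    3    4    5
  f   2    1    1    2    3    4    4
  a   3    2    2    2    2    3    4
  e   4    3    3    3    3    3    4
Edit distance = dp[4][6] = 4

4


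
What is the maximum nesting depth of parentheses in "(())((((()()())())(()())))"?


Input: "(())((((()()())())(()())))"
Tracking depth:
  Position 0 '(': depth becomes 1
  Position 1 '(': depth becomes 2
  Position 2 ')': depth becomes 1
  Position 3 ')': depth becomes 0
  Position 4 '(': depth becomes 1
  Position 5 '(': depth becomes 2
  Position 6 '(': depth becomes 3
  Position 7 '(': depth becomes 4
  Position 8 '(': depth becomes 5
  Position 9 ')': depth becomes 4
  Position 10 '(': depth becomes 5
  Position 11 ')': depth becomes 4
  Position 12 '(': depth becomes 5
  Position 13 ')': depth becomes 4
  Position 14 ')': depth becomes 3
  Position 15 '(': depth becomes 4
  Position 16 ')': depth becomes 3
  Position 17 ')': depth becomes 2
  Position 18 '(': depth becomes 3
  Position 19 '(': depth becomes 4
  Position 20 ')': depth becomes 3
  Position 21 '(': depth becomes 4
  Position 22 ')': depth becomes 3
  Position 23 ')': depth becomes 2
  Position 24 ')': depth becomes 1
  Position 25 ')': depth becomes 0
Maximum depth reached: 5

5


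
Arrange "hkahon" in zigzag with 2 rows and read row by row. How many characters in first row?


Zigzag "hkahon" into 2 rows:
Placing characters:
  'h' => row 0
  'k' => row 1
  'a' => row 0
  'h' => row 1
  'o' => row 0
  'n' => row 1
Rows:
  Row 0: "hao"
  Row 1: "khn"
First row length: 3

3


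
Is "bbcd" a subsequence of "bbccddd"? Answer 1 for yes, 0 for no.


Check if "bbcd" is a subsequence of "bbccddd"
Greedy scan:
  Position 0 ('b'): matches sub[0] = 'b'
  Position 1 ('b'): matches sub[1] = 'b'
  Position 2 ('c'): matches sub[2] = 'c'
  Position 3 ('c'): no match needed
  Position 4 ('d'): matches sub[3] = 'd'
  Position 5 ('d'): no match needed
  Position 6 ('d'): no match needed
All 4 characters matched => is a subsequence

1


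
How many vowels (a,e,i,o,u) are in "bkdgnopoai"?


Input: bkdgnopoai
Checking each character:
  'b' at position 0: consonant
  'k' at position 1: consonant
  'd' at position 2: consonant
  'g' at position 3: consonant
  'n' at position 4: consonant
  'o' at position 5: vowel (running total: 1)
  'p' at position 6: consonant
  'o' at position 7: vowel (running total: 2)
  'a' at position 8: vowel (running total: 3)
  'i' at position 9: vowel (running total: 4)
Total vowels: 4

4


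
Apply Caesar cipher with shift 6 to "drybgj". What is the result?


Caesar cipher: shift "drybgj" by 6
  'd' (pos 3) + 6 = pos 9 = 'j'
  'r' (pos 17) + 6 = pos 23 = 'x'
  'y' (pos 24) + 6 = pos 4 = 'e'
  'b' (pos 1) + 6 = pos 7 = 'h'
  'g' (pos 6) + 6 = pos 12 = 'm'
  'j' (pos 9) + 6 = pos 15 = 'p'
Result: jxehmp

jxehmp


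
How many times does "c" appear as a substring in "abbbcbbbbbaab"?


Searching for "c" in "abbbcbbbbbaab"
Scanning each position:
  Position 0: "a" => no
  Position 1: "b" => no
  Position 2: "b" => no
  Position 3: "b" => no
  Position 4: "c" => MATCH
  Position 5: "b" => no
  Position 6: "b" => no
  Position 7: "b" => no
  Position 8: "b" => no
  Position 9: "b" => no
  Position 10: "a" => no
  Position 11: "a" => no
  Position 12: "b" => no
Total occurrences: 1

1


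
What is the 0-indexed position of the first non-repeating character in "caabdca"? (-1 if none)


Input: caabdca
Character frequencies:
  'a': 3
  'b': 1
  'c': 2
  'd': 1
Scanning left to right for freq == 1:
  Position 0 ('c'): freq=2, skip
  Position 1 ('a'): freq=3, skip
  Position 2 ('a'): freq=3, skip
  Position 3 ('b'): unique! => answer = 3

3


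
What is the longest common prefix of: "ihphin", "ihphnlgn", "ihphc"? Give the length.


Words: ihphin, ihphnlgn, ihphc
  Position 0: all 'i' => match
  Position 1: all 'h' => match
  Position 2: all 'p' => match
  Position 3: all 'h' => match
  Position 4: ('i', 'n', 'c') => mismatch, stop
LCP = "ihph" (length 4)

4


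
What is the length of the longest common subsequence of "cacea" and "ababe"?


LCS of "cacea" and "ababe"
DP table:
           a    b    a    b    e
      0    0    0    0    0    0
  c   0    0    0    0    0    0
  a   0    1    1    1    1    1
  c   0    1    1    1    1    1
  e   0    1    1    1    1    2
  a   0    1    1    2    2    2
LCS length = dp[5][5] = 2

2
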